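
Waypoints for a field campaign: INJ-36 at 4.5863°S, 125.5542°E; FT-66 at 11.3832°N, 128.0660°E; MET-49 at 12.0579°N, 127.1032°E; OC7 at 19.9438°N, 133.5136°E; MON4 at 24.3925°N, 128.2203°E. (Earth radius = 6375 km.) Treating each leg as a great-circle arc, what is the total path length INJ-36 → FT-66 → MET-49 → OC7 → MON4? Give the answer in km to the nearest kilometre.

INJ-36→FT-66: c = 0.282113 rad, d = 1798.47 km
FT-66→MET-49: c = 0.020233 rad, d = 128.99 km
MET-49→OC7: c = 0.174603 rad, d = 1113.09 km
OC7→MON4: c = 0.115509 rad, d = 736.37 km
Total = 1798.47 + 128.99 + 1113.09 + 736.37 = 3776.92 km

3777 km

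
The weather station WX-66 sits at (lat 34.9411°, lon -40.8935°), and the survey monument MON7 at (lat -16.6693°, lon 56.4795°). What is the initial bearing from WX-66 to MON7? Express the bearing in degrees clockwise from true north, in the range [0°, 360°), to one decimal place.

99.8°

Δλ = 97.3730°
y = sin Δλ · cos φ₂ = 0.950056
x = cos φ₁ sin φ₂ − sin φ₁ cos φ₂ cos Δλ = -0.164731
θ = atan2(y, x) = 99.8368° → 99.8368° (mod 360°)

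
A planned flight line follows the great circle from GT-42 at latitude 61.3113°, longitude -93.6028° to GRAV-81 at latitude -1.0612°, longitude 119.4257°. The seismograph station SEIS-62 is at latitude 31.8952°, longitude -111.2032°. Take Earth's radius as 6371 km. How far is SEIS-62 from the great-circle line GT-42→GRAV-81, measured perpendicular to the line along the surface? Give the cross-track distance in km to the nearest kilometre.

3184 km

δ₁₃ = central angle GT-42→SEIS-62 = 0.551009 rad  (haversine)
θ₁₃ = bearing GT-42→SEIS-62 = 209.364°,  θ₁₂ = bearing GT-42→GRAV-81 = 323.124°
dₓₜ = R·arcsin(sin δ₁₃ · sin(θ₁₃ − θ₁₂)) = 6371·arcsin(0.52355·sin(-113.760°)) = -3183.645 km
|dₓₜ| = 3183.645 km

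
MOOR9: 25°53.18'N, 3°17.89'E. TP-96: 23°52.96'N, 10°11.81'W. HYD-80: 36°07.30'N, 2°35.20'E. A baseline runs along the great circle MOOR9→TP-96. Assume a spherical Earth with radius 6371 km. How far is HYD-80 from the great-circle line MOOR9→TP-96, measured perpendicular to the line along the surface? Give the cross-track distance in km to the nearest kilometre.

1138 km

MOOR9: φ = +25.88633°, λ = +3.29817°
TP-96: φ = +23.88267°, λ = -10.19683°
HYD-80: φ = +36.12167°, λ = +2.58667°
δ₁₃ = central angle MOOR9→HYD-80 = 0.178955 rad  (haversine)
θ₁₃ = bearing MOOR9→HYD-80 = 356.770°,  θ₁₂ = bearing MOOR9→TP-96 = 263.598°
dₓₜ = R·arcsin(sin δ₁₃ · sin(θ₁₃ − θ₁₂)) = 6371·arcsin(0.17800·sin(93.172°)) = 1138.359 km
|dₓₜ| = 1138.359 km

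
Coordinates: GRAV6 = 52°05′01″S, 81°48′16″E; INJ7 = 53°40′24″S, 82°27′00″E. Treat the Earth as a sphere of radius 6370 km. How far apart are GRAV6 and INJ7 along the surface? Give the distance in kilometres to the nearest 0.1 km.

GRAV6: φ = -52.08361°, λ = +81.80444°
INJ7: φ = -53.67333°, λ = +82.45000°
Δφ = -1.5897°,  Δλ = 0.6456°
a = sin²(Δφ/2) + cos φ₁ cos φ₂ sin²(Δλ/2) = 0.000204
c = 2·arcsin(√a) = 0.028567 rad = 1.6367°
d = R·c = 6370 × 0.028567 = 182.0 km

182.0 km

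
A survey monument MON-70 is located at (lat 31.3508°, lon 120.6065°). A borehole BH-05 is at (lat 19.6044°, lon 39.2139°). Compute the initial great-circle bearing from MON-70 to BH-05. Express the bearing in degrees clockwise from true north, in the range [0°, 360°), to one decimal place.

Δλ = -81.3926°
y = sin Δλ · cos φ₂ = -0.931422
x = cos φ₁ sin φ₂ − sin φ₁ cos φ₂ cos Δλ = 0.213184
θ = atan2(y, x) = -77.1082° → 282.8918° (mod 360°)

282.9°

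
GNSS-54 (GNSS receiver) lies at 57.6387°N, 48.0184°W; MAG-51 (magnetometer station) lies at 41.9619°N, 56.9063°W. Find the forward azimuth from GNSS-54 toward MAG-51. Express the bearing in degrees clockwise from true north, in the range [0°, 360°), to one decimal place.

203.6°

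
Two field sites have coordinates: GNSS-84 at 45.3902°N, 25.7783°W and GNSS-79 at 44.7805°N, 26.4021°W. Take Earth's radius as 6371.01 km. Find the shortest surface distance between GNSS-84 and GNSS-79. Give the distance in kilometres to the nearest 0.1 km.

83.6 km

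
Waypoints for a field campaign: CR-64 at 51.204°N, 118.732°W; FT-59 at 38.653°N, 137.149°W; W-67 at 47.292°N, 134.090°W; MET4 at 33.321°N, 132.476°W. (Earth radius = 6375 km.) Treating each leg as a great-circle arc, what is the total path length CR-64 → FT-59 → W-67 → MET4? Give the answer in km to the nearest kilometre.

4556 km

CR-64→FT-59: c = 0.314206 rad, d = 2003.06 km
FT-59→W-67: c = 0.155723 rad, d = 992.74 km
W-67→MET4: c = 0.244770 rad, d = 1560.41 km
Total = 2003.06 + 992.74 + 1560.41 = 4556.20 km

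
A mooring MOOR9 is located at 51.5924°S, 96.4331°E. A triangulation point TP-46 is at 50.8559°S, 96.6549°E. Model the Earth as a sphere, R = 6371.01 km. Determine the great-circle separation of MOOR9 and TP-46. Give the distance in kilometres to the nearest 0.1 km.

83.3 km

Δφ = 0.7365°,  Δλ = 0.2218°
a = sin²(Δφ/2) + cos φ₁ cos φ₂ sin²(Δλ/2) = 0.000043
c = 2·arcsin(√a) = 0.013081 rad = 0.7495°
d = R·c = 6371.01 × 0.013081 = 83.3 km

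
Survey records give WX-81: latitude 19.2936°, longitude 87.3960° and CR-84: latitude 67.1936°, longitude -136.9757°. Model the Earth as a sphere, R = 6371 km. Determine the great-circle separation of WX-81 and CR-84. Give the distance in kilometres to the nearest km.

Δφ = 47.9000°,  Δλ = 135.6283°
a = sin²(Δφ/2) + cos φ₁ cos φ₂ sin²(Δλ/2) = 0.478469
c = 2·arcsin(√a) = 1.527721 rad = 87.5320°
d = R·c = 6371 × 1.527721 = 9733.1 km

9733 km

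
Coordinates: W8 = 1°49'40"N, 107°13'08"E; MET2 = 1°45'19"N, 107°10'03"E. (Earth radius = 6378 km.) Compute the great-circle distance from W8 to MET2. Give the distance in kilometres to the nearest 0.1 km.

9.9 km

W8: φ = +1.82778°, λ = +107.21889°
MET2: φ = +1.75528°, λ = +107.16750°
Δφ = -0.0725°,  Δλ = -0.0514°
a = sin²(Δφ/2) + cos φ₁ cos φ₂ sin²(Δλ/2) = 0.000001
c = 2·arcsin(√a) = 0.001551 rad = 0.0889°
d = R·c = 6378 × 0.001551 = 9.9 km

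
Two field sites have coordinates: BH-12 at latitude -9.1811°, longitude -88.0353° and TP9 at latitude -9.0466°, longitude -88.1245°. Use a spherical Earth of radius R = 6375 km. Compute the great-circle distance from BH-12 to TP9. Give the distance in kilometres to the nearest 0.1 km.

17.9 km

Δφ = 0.1345°,  Δλ = -0.0892°
a = sin²(Δφ/2) + cos φ₁ cos φ₂ sin²(Δλ/2) = 0.000002
c = 2·arcsin(√a) = 0.002806 rad = 0.1608°
d = R·c = 6375 × 0.002806 = 17.9 km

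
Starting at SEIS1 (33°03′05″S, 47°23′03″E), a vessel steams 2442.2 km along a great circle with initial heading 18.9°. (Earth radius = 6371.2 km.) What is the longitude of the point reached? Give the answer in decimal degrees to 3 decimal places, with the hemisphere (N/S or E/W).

54.501°E

SEIS1: φ = -33.05139°, λ = +47.38417°
δ = d/R = 2442.2/6371.2 = 0.383319 rad
φ₂ = arcsin(sin φ₁ cos δ + cos φ₁ sin δ cos θ)
   = arcsin(-0.54539·0.92743 + 0.83818·0.37400·0.94609) = -12.07736°
λ₂ = λ₁ + atan2(sin θ sin δ cos φ₁, cos δ − sin φ₁ sin φ₂) = 54.50067°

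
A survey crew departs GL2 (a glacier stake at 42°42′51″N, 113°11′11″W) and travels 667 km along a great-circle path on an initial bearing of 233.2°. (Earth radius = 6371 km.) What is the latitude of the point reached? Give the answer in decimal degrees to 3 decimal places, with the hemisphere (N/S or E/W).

GL2: φ = +42.71417°, λ = -113.18639°
δ = d/R = 667/6371 = 0.104693 rad
φ₂ = arcsin(sin φ₁ cos δ + cos φ₁ sin δ cos θ)
   = arcsin(0.67834·0.99452 + 0.73475·0.10450·-0.59902) = 38.94932°
λ₂ = λ₁ + atan2(sin θ sin δ cos φ₁, cos δ − sin φ₁ sin φ₂) = -119.36317°

38.949°N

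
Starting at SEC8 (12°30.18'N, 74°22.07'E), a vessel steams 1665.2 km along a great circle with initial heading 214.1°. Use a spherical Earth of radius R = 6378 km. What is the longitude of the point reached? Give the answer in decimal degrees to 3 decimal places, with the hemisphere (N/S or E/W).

SEC8: φ = +12.50300°, λ = +74.36783°
δ = d/R = 1665.2/6378 = 0.261085 rad
φ₂ = arcsin(sin φ₁ cos δ + cos φ₁ sin δ cos θ)
   = arcsin(0.21649·0.96611 + 0.97628·0.25813·-0.82806) = 0.02731°
λ₂ = λ₁ + atan2(sin θ sin δ cos φ₁, cos δ − sin φ₁ sin φ₂) = 66.04693°

66.047°E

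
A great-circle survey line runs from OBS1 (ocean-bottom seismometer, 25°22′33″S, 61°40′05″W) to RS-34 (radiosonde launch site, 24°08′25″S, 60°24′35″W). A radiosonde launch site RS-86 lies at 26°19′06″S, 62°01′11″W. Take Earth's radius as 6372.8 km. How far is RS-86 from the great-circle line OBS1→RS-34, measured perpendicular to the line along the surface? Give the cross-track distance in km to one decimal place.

OBS1: φ = -25.37583°, λ = -61.66806°
RS-34: φ = -24.14028°, λ = -60.40972°
RS-86: φ = -26.31833°, λ = -62.01972°
δ₁₃ = central angle OBS1→RS-86 = 0.017352 rad  (haversine)
θ₁₃ = bearing OBS1→RS-86 = 198.485°,  θ₁₂ = bearing OBS1→RS-34 = 43.029°
dₓₜ = R·arcsin(sin δ₁₃ · sin(θ₁₃ − θ₁₂)) = 6372.8·arcsin(0.01735·sin(155.457°)) = 45.932 km
|dₓₜ| = 45.932 km

45.9 km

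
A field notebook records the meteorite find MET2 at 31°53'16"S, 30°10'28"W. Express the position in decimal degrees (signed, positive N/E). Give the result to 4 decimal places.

lat: 31.8878° S → -31.8878°
lon: 30.1744° W → -30.1744°

-31.8878°, -30.1744°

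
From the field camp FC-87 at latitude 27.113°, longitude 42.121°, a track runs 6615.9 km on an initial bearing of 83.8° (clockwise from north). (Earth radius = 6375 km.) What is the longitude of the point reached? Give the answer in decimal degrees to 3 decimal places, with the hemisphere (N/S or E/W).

106.540°E

δ = d/R = 6615.9/6375 = 1.037788 rad
φ₂ = arcsin(sin φ₁ cos δ + cos φ₁ sin δ cos θ)
   = arcsin(0.45575·0.50813 + 0.89011·0.86128·0.10800) = 18.32298°
λ₂ = λ₁ + atan2(sin θ sin δ cos φ₁, cos δ − sin φ₁ sin φ₂) = 106.53996°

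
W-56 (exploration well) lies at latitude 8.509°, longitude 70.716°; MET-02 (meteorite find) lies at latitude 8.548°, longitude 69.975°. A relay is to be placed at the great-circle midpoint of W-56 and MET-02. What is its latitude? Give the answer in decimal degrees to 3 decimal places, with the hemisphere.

8.529°N

Bx = cos φ₂ cos Δλ = 0.988809,  By = cos φ₂ sin Δλ = -0.012789
φₘ = atan2(sin φ₁ + sin φ₂, √((cos φ₁ + Bx)² + By²)) = 8.52868°
λₘ = λ₁ + atan2(By, cos φ₁ + Bx) = 70.34552°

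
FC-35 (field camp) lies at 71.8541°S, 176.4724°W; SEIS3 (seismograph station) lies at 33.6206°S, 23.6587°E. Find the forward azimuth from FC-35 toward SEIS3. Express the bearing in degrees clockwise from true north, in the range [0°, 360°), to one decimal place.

Δλ = -159.8689°
y = sin Δλ · cos φ₂ = -0.286597
x = cos φ₁ sin φ₂ − sin φ₁ cos φ₂ cos Δλ = -0.915405
θ = atan2(y, x) = -162.6156° → 197.3844° (mod 360°)

197.4°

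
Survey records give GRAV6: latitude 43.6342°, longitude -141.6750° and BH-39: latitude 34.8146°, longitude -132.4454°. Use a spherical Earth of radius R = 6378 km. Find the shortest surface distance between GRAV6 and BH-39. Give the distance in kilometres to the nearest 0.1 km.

1262.2 km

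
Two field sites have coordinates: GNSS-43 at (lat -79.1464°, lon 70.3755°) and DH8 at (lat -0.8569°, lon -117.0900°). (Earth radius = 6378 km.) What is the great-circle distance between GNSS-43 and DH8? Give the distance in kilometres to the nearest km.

11121 km

Δφ = 78.2895°,  Δλ = 172.5345°
a = sin²(Δφ/2) + cos φ₁ cos φ₂ sin²(Δλ/2) = 0.585998
c = 2·arcsin(√a) = 1.743651 rad = 99.9039°
d = R·c = 6378 × 1.743651 = 11121.0 km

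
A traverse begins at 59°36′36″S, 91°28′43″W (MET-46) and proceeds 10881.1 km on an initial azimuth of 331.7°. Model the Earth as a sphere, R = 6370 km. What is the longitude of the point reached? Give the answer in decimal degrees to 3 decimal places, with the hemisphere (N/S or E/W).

MET-46: φ = -59.61000°, λ = -91.47861°
δ = d/R = 10881.1/6370 = 1.708179 rad
φ₂ = arcsin(sin φ₁ cos δ + cos φ₁ sin δ cos θ)
   = arcsin(-0.86260·-0.13695 + 0.50588·0.99058·0.88048) = 34.01127°
λ₂ = λ₁ + atan2(sin θ sin δ cos φ₁, cos δ − sin φ₁ sin φ₂) = -125.98797°

125.988°W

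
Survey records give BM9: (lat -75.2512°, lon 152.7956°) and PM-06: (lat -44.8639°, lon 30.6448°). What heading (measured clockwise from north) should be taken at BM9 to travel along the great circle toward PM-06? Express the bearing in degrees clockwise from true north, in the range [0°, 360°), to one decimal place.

Δλ = -122.1508°
y = sin Δλ · cos φ₂ = -0.600093
x = cos φ₁ sin φ₂ − sin φ₁ cos φ₂ cos Δλ = -0.544340
θ = atan2(y, x) = -132.2110° → 227.7890° (mod 360°)

227.8°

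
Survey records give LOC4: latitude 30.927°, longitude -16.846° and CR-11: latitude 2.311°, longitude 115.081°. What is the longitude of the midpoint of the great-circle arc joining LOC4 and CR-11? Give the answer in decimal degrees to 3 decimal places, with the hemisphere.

Bx = cos φ₂ cos Δλ = -0.667640,  By = cos φ₂ sin Δλ = 0.743392
φₘ = atan2(sin φ₁ + sin φ₂, √((cos φ₁ + Bx)² + By²)) = 35.84177°
λₘ = λ₁ + atan2(By, cos φ₁ + Bx) = 58.80372°

58.804°E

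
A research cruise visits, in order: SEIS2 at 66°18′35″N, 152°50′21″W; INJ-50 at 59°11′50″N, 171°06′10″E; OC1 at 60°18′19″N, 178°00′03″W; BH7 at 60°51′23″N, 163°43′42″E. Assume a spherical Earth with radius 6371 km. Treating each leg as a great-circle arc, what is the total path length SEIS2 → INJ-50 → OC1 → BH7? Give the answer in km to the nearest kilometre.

SEIS2: φ = +66.30972°, λ = -152.83917°
INJ-50: φ = +59.19722°, λ = +171.10278°
OC1: φ = +60.30528°, λ = -178.00083°
BH7: φ = +60.85639°, λ = +163.72833°
SEIS2→INJ-50: c = 0.308180 rad, d = 1963.41 km
INJ-50→OC1: c = 0.097615 rad, d = 621.91 km
OC1→BH7: c = 0.156421 rad, d = 996.56 km
Total = 1963.41 + 621.91 + 996.56 = 3581.88 km

3582 km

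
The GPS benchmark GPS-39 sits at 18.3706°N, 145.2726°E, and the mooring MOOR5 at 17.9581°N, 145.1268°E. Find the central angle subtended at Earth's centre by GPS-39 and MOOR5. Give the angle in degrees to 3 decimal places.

Δφ = -0.4125°,  Δλ = -0.1458°
a = sin²(Δφ/2) + cos φ₁ cos φ₂ sin²(Δλ/2) = 0.000014
c = 2·arcsin(√a) = 0.007595 rad = 0.4351°

0.435°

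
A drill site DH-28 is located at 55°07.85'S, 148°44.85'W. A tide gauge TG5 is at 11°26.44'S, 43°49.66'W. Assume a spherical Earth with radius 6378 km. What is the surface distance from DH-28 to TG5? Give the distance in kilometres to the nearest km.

DH-28: φ = -55.13083°, λ = -148.74750°
TG5: φ = -11.44067°, λ = -43.82767°
Δφ = 43.6902°,  Δλ = 104.9198°
a = sin²(Δφ/2) + cos φ₁ cos φ₂ sin²(Δλ/2) = 0.490765
c = 2·arcsin(√a) = 1.552325 rad = 88.9417°
d = R·c = 6378 × 1.552325 = 9900.7 km

9901 km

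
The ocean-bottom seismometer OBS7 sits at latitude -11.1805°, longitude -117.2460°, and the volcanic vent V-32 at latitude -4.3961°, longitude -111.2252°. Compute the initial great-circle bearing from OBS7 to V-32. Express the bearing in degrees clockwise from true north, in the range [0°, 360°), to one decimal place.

Δλ = 6.0208°
y = sin Δλ · cos φ₂ = 0.104581
x = cos φ₁ sin φ₂ − sin φ₁ cos φ₂ cos Δλ = 0.117067
θ = atan2(y, x) = 41.7757° → 41.7757° (mod 360°)

41.8°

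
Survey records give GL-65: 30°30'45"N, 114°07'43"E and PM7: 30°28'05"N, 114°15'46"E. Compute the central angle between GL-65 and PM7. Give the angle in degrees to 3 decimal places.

0.124°

GL-65: φ = +30.51250°, λ = +114.12861°
PM7: φ = +30.46806°, λ = +114.26278°
Δφ = -0.0444°,  Δλ = 0.1342°
a = sin²(Δφ/2) + cos φ₁ cos φ₂ sin²(Δλ/2) = 0.000001
c = 2·arcsin(√a) = 0.002162 rad = 0.1239°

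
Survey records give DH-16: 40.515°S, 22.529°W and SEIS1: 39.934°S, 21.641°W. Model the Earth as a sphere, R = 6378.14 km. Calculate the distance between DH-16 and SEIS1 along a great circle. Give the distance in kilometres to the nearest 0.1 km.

Δφ = 0.5810°,  Δλ = 0.8880°
a = sin²(Δφ/2) + cos φ₁ cos φ₂ sin²(Δλ/2) = 0.000061
c = 2·arcsin(√a) = 0.015584 rad = 0.8929°
d = R·c = 6378.14 × 0.015584 = 99.4 km

99.4 km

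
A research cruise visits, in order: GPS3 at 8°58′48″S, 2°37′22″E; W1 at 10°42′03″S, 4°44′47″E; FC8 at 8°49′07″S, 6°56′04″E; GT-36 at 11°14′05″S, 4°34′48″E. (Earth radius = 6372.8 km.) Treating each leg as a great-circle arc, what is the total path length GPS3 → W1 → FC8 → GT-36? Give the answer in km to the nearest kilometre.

992 km

GPS3: φ = -8.98000°, λ = +2.62278°
W1: φ = -10.70083°, λ = +4.74639°
FC8: φ = -8.81861°, λ = +6.93444°
GT-36: φ = -11.23472°, λ = +4.58000°
GPS3→W1: c = 0.047282 rad, d = 301.32 km
W1→FC8: c = 0.049955 rad, d = 318.35 km
FC8→GT-36: c = 0.058441 rad, d = 372.44 km
Total = 301.32 + 318.35 + 372.44 = 992.11 km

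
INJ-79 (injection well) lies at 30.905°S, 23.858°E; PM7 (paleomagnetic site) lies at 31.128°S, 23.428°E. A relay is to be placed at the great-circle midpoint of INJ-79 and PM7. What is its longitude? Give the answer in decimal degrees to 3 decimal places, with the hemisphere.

23.643°E

Bx = cos φ₂ cos Δλ = 0.855990,  By = cos φ₂ sin Δλ = -0.006424
φₘ = atan2(sin φ₁ + sin φ₂, √((cos φ₁ + Bx)² + By²)) = -31.01668°
λₘ = λ₁ + atan2(By, cos φ₁ + Bx) = 23.64325°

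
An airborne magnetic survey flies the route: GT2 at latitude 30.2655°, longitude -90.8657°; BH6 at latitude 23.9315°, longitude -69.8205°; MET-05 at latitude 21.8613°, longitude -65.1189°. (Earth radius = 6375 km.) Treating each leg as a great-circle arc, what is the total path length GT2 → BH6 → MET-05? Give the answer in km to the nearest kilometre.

2730 km

GT2→BH6: c = 0.344521 rad, d = 2196.32 km
BH6→MET-05: c = 0.083776 rad, d = 534.07 km
Total = 2196.32 + 534.07 = 2730.39 km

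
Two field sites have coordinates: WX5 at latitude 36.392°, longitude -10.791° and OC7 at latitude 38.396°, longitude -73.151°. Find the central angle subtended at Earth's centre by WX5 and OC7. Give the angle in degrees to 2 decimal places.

48.61°

Δφ = 2.0040°,  Δλ = -62.3600°
a = sin²(Δφ/2) + cos φ₁ cos φ₂ sin²(Δλ/2) = 0.169411
c = 2·arcsin(√a) = 0.848409 rad = 48.6103°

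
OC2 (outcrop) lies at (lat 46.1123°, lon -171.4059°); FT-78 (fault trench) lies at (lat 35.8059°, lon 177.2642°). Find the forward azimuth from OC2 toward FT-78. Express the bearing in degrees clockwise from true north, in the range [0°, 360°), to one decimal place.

223.6°

Δλ = -11.3299°
y = sin Δλ · cos φ₂ = -0.159328
x = cos φ₁ sin φ₂ − sin φ₁ cos φ₂ cos Δλ = -0.167522
θ = atan2(y, x) = -136.4360° → 223.5640° (mod 360°)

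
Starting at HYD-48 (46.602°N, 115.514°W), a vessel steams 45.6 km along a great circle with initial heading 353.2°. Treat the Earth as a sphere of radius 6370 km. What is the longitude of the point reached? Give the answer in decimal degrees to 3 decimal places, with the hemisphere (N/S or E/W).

115.585°W

δ = d/R = 45.6/6370 = 0.007159 rad
φ₂ = arcsin(sin φ₁ cos δ + cos φ₁ sin δ cos θ)
   = arcsin(0.72660·0.99997 + 0.68706·0.00716·0.99297) = 47.00925°
λ₂ = λ₁ + atan2(sin θ sin δ cos φ₁, cos δ − sin φ₁ sin φ₂) = -115.58522°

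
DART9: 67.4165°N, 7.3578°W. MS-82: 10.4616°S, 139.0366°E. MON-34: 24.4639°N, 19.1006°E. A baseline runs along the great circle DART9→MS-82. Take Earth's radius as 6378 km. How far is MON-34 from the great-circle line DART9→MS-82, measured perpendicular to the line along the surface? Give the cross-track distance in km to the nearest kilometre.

4825 km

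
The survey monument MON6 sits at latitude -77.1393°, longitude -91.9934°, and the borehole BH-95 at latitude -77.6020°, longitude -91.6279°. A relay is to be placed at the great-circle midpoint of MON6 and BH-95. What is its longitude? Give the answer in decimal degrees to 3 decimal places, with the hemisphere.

91.814°W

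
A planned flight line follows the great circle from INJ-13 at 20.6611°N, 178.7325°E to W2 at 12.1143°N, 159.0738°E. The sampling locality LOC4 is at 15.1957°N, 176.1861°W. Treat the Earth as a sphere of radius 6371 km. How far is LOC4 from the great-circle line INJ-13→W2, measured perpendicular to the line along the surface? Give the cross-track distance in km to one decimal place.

757.2 km

δ₁₃ = central angle INJ-13→LOC4 = 0.127325 rad  (haversine)
θ₁₃ = bearing INJ-13→LOC4 = 137.691°,  θ₁₂ = bearing INJ-13→W2 = 248.660°
dₓₜ = R·arcsin(sin δ₁₃ · sin(θ₁₃ − θ₁₂)) = 6371·arcsin(0.12698·sin(-110.968°)) = -757.206 km
|dₓₜ| = 757.206 km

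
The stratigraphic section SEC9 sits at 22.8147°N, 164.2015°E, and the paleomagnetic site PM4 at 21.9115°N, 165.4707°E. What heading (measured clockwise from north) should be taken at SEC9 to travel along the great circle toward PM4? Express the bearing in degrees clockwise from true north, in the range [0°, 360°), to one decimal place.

Δλ = 1.2692°
y = sin Δλ · cos φ₂ = 0.020550
x = cos φ₁ sin φ₂ − sin φ₁ cos φ₂ cos Δλ = -0.015675
θ = atan2(y, x) = 127.3355° → 127.3355° (mod 360°)

127.3°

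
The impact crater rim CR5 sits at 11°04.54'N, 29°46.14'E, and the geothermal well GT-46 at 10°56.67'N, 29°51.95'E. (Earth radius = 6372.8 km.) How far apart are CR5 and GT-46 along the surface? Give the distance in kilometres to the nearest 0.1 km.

18.0 km

CR5: φ = +11.07567°, λ = +29.76900°
GT-46: φ = +10.94450°, λ = +29.86583°
Δφ = -0.1312°,  Δλ = 0.0968°
a = sin²(Δφ/2) + cos φ₁ cos φ₂ sin²(Δλ/2) = 0.000002
c = 2·arcsin(√a) = 0.002827 rad = 0.1620°
d = R·c = 6372.8 × 0.002827 = 18.0 km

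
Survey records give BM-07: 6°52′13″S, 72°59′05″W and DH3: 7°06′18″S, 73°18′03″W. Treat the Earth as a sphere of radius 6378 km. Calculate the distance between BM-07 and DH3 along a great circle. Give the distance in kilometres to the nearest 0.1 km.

BM-07: φ = -6.87028°, λ = -72.98472°
DH3: φ = -7.10500°, λ = -73.30083°
Δφ = -0.2347°,  Δλ = -0.3161°
a = sin²(Δφ/2) + cos φ₁ cos φ₂ sin²(Δλ/2) = 0.000012
c = 2·arcsin(√a) = 0.006839 rad = 0.3918°
d = R·c = 6378 × 0.006839 = 43.6 km

43.6 km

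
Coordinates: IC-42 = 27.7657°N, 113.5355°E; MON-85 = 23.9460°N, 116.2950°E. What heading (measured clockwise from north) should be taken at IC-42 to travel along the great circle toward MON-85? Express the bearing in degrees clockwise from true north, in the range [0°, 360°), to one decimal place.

146.4°

Δλ = 2.7595°
y = sin Δλ · cos φ₂ = 0.044000
x = cos φ₁ sin φ₂ − sin φ₁ cos φ₂ cos Δλ = -0.066123
θ = atan2(y, x) = 146.3593° → 146.3593° (mod 360°)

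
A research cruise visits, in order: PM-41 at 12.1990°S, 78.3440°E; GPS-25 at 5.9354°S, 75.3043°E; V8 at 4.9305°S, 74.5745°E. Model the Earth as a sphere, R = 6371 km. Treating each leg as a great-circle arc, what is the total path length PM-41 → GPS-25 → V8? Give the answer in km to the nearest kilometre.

910 km

PM-41→GPS-25: c = 0.121213 rad, d = 772.25 km
GPS-25→V8: c = 0.021642 rad, d = 137.88 km
Total = 772.25 + 137.88 = 910.13 km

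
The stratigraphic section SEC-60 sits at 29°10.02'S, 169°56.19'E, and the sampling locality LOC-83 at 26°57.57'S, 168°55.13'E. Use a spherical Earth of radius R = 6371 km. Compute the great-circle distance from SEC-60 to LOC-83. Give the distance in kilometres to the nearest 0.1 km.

SEC-60: φ = -29.16700°, λ = +169.93650°
LOC-83: φ = -26.95950°, λ = +168.91883°
Δφ = 2.2075°,  Δλ = -1.0177°
a = sin²(Δφ/2) + cos φ₁ cos φ₂ sin²(Δλ/2) = 0.000432
c = 2·arcsin(√a) = 0.041593 rad = 2.3831°
d = R·c = 6371 × 0.041593 = 265.0 km

265.0 km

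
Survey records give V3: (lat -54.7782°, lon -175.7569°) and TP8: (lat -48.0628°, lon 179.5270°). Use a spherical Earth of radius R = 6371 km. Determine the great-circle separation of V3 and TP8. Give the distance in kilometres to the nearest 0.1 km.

Δφ = 6.7154°,  Δλ = -4.7161°
a = sin²(Δφ/2) + cos φ₁ cos φ₂ sin²(Δλ/2) = 0.004083
c = 2·arcsin(√a) = 0.127882 rad = 7.3271°
d = R·c = 6371 × 0.127882 = 814.7 km

814.7 km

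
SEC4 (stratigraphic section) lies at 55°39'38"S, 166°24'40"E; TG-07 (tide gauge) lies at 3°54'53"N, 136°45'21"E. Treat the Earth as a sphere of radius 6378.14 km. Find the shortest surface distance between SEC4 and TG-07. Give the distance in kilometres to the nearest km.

7165 km

SEC4: φ = -55.66056°, λ = +166.41111°
TG-07: φ = +3.91472°, λ = +136.75583°
Δφ = 59.5753°,  Δλ = -29.6553°
a = sin²(Δφ/2) + cos φ₁ cos φ₂ sin²(Δλ/2) = 0.283654
c = 2·arcsin(√a) = 1.123320 rad = 64.3615°
d = R·c = 6378.14 × 1.123320 = 7164.7 km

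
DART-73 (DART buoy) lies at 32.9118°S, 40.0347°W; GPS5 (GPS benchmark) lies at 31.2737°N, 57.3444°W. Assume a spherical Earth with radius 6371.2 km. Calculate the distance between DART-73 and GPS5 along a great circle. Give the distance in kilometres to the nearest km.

7365 km

Δφ = 64.1855°,  Δλ = -17.3097°
a = sin²(Δφ/2) + cos φ₁ cos φ₂ sin²(Δλ/2) = 0.298519
c = 2·arcsin(√a) = 1.156045 rad = 66.2365°
d = R·c = 6371.2 × 1.156045 = 7365.4 km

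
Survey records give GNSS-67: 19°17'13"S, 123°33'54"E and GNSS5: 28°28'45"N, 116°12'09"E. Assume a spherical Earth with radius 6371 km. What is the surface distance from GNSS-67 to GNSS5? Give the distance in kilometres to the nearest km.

GNSS-67: φ = -19.28694°, λ = +123.56500°
GNSS5: φ = +28.47917°, λ = +116.20250°
Δφ = 47.7661°,  Δλ = -7.3625°
a = sin²(Δφ/2) + cos φ₁ cos φ₂ sin²(Δλ/2) = 0.167341
c = 2·arcsin(√a) = 0.842876 rad = 48.2933°
d = R·c = 6371 × 0.842876 = 5370.0 km

5370 km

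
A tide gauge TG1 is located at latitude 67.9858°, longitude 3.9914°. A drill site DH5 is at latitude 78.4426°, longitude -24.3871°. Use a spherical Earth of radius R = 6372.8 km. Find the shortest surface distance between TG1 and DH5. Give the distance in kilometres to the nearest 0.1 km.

Δφ = 10.4568°,  Δλ = -28.3785°
a = sin²(Δφ/2) + cos φ₁ cos φ₂ sin²(Δλ/2) = 0.012816
c = 2·arcsin(√a) = 0.226905 rad = 13.0007°
d = R·c = 6372.8 × 0.226905 = 1446.0 km

1446.0 km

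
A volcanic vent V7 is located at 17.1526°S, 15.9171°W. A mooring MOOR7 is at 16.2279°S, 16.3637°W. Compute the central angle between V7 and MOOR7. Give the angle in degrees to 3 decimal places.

Δφ = 0.9247°,  Δλ = -0.4466°
a = sin²(Δφ/2) + cos φ₁ cos φ₂ sin²(Δλ/2) = 0.000079
c = 2·arcsin(√a) = 0.017782 rad = 1.0189°

1.019°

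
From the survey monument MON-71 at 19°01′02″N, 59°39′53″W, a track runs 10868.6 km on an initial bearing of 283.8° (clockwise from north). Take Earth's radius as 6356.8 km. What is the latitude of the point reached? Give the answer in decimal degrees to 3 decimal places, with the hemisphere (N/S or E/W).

MON-71: φ = +19.01722°, λ = -59.66472°
δ = d/R = 10868.6/6356.8 = 1.709760 rad
φ₂ = arcsin(sin φ₁ cos δ + cos φ₁ sin δ cos θ)
   = arcsin(0.32585·-0.13852 + 0.94542·0.99036·0.23853) = 10.26520°
λ₂ = λ₁ + atan2(sin θ sin δ cos φ₁, cos δ − sin φ₁ sin φ₂) = -161.86422°

10.265°N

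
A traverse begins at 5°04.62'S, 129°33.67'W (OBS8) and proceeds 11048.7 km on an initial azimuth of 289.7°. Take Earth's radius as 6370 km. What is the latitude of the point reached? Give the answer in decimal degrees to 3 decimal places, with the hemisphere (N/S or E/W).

20.225°N

OBS8: φ = -5.07700°, λ = -129.56117°
δ = d/R = 11048.7/6370 = 1.734490 rad
φ₂ = arcsin(sin φ₁ cos δ + cos φ₁ sin δ cos θ)
   = arcsin(-0.08849·-0.16296 + 0.99608·0.98663·0.33710) = 20.22487°
λ₂ = λ₁ + atan2(sin θ sin δ cos φ₁, cos δ − sin φ₁ sin φ₂) = 132.29701°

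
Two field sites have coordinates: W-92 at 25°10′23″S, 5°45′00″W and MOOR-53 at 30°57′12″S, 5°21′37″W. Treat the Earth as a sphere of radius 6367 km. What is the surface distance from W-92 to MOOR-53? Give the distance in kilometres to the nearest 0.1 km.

W-92: φ = -25.17306°, λ = -5.75000°
MOOR-53: φ = -30.95333°, λ = -5.36028°
Δφ = -5.7803°,  Δλ = 0.3897°
a = sin²(Δφ/2) + cos φ₁ cos φ₂ sin²(Δλ/2) = 0.002551
c = 2·arcsin(√a) = 0.101063 rad = 5.7905°
d = R·c = 6367 × 0.101063 = 643.5 km

643.5 km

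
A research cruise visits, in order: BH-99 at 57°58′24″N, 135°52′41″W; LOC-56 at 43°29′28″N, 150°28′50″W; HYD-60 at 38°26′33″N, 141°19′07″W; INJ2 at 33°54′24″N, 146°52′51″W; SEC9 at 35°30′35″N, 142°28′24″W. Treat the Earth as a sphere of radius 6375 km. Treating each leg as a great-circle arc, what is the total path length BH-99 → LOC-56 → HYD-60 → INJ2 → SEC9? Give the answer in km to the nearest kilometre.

BH-99: φ = +57.97333°, λ = -135.87806°
LOC-56: φ = +43.49111°, λ = -150.48056°
HYD-60: φ = +38.44250°, λ = -141.31861°
INJ2: φ = +33.90667°, λ = -146.88083°
SEC9: φ = +35.50972°, λ = -142.47333°
BH-99→LOC-56: c = 0.298435 rad, d = 1902.53 km
LOC-56→HYD-60: c = 0.149329 rad, d = 951.97 km
HYD-60→INJ2: c = 0.111347 rad, d = 709.83 km
INJ2→SEC9: c = 0.069141 rad, d = 440.78 km
Total = 1902.53 + 951.97 + 709.83 + 440.78 = 4005.11 km

4005 km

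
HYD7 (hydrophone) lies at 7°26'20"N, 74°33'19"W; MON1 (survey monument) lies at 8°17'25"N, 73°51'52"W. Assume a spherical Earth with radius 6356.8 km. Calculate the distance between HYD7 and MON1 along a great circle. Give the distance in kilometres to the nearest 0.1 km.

121.2 km

HYD7: φ = +7.43889°, λ = -74.55528°
MON1: φ = +8.29028°, λ = -73.86444°
Δφ = 0.8514°,  Δλ = 0.6908°
a = sin²(Δφ/2) + cos φ₁ cos φ₂ sin²(Δλ/2) = 0.000091
c = 2·arcsin(√a) = 0.019065 rad = 1.0923°
d = R·c = 6356.8 × 0.019065 = 121.2 km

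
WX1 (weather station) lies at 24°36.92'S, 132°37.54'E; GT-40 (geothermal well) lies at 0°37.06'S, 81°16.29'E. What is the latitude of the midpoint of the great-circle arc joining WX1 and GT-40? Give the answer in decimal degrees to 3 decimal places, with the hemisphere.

13.944°S

WX1: φ = -24.61533°, λ = +132.62567°
GT-40: φ = -0.61767°, λ = +81.27150°
Bx = cos φ₂ cos Δλ = 0.624468,  By = cos φ₂ sin Δλ = -0.780976
φₘ = atan2(sin φ₁ + sin φ₂, √((cos φ₁ + Bx)² + By²)) = -13.94393°
λₘ = λ₁ + atan2(By, cos φ₁ + Bx) = 105.63839°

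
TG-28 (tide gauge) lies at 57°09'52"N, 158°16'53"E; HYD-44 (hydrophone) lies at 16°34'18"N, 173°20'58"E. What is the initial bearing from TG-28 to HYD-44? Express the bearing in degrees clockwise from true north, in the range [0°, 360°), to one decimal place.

TG-28: φ = +57.16444°, λ = +158.28139°
HYD-44: φ = +16.57167°, λ = +173.34944°
Δλ = 15.0681°
y = sin Δλ · cos φ₂ = 0.249168
x = cos φ₁ sin φ₂ − sin φ₁ cos φ₂ cos Δλ = -0.622989
θ = atan2(y, x) = 158.2008° → 158.2008° (mod 360°)

158.2°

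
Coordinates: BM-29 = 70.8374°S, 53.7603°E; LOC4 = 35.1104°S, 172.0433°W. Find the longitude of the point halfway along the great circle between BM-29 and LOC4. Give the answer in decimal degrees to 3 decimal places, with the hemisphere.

166.184°E

Bx = cos φ₂ cos Δλ = -0.570276,  By = cos φ₂ sin Δλ = 0.586501
φₘ = atan2(sin φ₁ + sin φ₂, √((cos φ₁ + Bx)² + By²)) = -67.34001°
λₘ = λ₁ + atan2(By, cos φ₁ + Bx) = 166.18429°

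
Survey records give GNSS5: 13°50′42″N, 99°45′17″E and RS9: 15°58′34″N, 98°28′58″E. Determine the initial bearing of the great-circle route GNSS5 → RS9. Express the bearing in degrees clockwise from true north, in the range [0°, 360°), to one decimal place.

330.2°

GNSS5: φ = +13.84500°, λ = +99.75472°
RS9: φ = +15.97611°, λ = +98.48278°
Δλ = -1.2719°
y = sin Δλ · cos φ₂ = -0.021340
x = cos φ₁ sin φ₂ − sin φ₁ cos φ₂ cos Δλ = 0.037243
θ = atan2(y, x) = -29.8129° → 330.1871° (mod 360°)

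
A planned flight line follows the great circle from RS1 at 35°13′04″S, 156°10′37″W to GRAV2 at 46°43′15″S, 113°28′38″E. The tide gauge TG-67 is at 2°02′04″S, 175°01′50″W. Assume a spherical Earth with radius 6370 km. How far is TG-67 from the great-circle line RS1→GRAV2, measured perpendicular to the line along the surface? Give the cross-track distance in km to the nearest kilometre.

RS1: φ = -35.21778°, λ = -156.17694°
GRAV2: φ = -46.72083°, λ = +113.47722°
TG-67: φ = -2.03444°, λ = -175.03056°
δ₁₃ = central angle RS1→TG-67 = 0.654884 rad  (haversine)
θ₁₃ = bearing RS1→TG-67 = 327.979°,  θ₁₂ = bearing RS1→GRAV2 = 228.942°
dₓₜ = R·arcsin(sin δ₁₃ · sin(θ₁₃ − θ₁₂)) = 6370·arcsin(0.60907·sin(99.037°)) = 4111.108 km
|dₓₜ| = 4111.108 km

4111 km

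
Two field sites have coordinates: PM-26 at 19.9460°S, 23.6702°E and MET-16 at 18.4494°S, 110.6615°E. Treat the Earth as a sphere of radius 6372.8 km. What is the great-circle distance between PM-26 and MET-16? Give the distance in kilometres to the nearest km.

9020 km

Δφ = 1.4966°,  Δλ = 86.9913°
a = sin²(Δφ/2) + cos φ₁ cos φ₂ sin²(Δλ/2) = 0.422619
c = 2·arcsin(√a) = 1.415411 rad = 81.0971°
d = R·c = 6372.8 × 1.415411 = 9020.1 km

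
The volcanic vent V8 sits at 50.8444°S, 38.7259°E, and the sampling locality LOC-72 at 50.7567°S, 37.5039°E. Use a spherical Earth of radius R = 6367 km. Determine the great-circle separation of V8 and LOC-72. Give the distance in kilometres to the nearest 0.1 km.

86.4 km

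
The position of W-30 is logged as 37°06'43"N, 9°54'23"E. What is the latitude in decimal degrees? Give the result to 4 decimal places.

37° + 6′/60 + 43″/3600 = 37 + 0.10000 + 0.01194 = 37.1119°

37.1119°N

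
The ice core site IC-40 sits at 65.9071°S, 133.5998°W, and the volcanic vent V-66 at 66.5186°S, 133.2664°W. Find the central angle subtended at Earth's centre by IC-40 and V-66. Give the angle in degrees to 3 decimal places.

0.626°

Δφ = -0.6115°,  Δλ = 0.3334°
a = sin²(Δφ/2) + cos φ₁ cos φ₂ sin²(Δλ/2) = 0.000030
c = 2·arcsin(√a) = 0.010928 rad = 0.6261°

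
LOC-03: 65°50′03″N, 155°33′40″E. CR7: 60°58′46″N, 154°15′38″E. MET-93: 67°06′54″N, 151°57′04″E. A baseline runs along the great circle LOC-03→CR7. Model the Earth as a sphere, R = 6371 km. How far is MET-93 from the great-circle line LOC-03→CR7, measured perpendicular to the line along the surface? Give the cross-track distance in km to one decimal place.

LOC-03: φ = +65.83417°, λ = +155.56111°
CR7: φ = +60.97944°, λ = +154.26056°
MET-93: φ = +67.11500°, λ = +151.95111°
δ₁₃ = central angle LOC-03→MET-93 = 0.033639 rad  (haversine)
θ₁₃ = bearing LOC-03→MET-93 = 313.278°,  θ₁₂ = bearing LOC-03→CR7 = 187.423°
dₓₜ = R·arcsin(sin δ₁₃ · sin(θ₁₃ − θ₁₂)) = 6371·arcsin(0.03363·sin(125.856°)) = 173.691 km
|dₓₜ| = 173.691 km

173.7 km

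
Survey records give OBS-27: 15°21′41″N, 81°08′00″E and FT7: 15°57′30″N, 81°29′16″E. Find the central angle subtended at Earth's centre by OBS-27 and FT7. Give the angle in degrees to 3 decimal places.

OBS-27: φ = +15.36139°, λ = +81.13333°
FT7: φ = +15.95833°, λ = +81.48778°
Δφ = 0.5969°,  Δλ = 0.3544°
a = sin²(Δφ/2) + cos φ₁ cos φ₂ sin²(Δλ/2) = 0.000036
c = 2·arcsin(√a) = 0.012001 rad = 0.6876°

0.688°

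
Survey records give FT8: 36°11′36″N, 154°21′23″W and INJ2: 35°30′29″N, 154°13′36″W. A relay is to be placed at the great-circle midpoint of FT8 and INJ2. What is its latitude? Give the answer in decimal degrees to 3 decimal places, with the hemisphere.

35.851°N

FT8: φ = +36.19333°, λ = -154.35639°
INJ2: φ = +35.50806°, λ = -154.22667°
Bx = cos φ₂ cos Δλ = 0.814032,  By = cos φ₂ sin Δλ = 0.001843
φₘ = atan2(sin φ₁ + sin φ₂, √((cos φ₁ + Bx)² + By²)) = 35.85071°
λₘ = λ₁ + atan2(By, cos φ₁ + Bx) = -154.29125°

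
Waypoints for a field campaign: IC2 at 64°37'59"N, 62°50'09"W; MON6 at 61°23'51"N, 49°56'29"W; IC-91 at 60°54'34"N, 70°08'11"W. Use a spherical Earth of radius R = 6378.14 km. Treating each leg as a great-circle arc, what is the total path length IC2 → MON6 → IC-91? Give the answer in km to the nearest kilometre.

1824 km

IC2: φ = +64.63306°, λ = -62.83583°
MON6: φ = +61.39750°, λ = -49.94139°
IC-91: φ = +60.90944°, λ = -70.13639°
IC2→MON6: c = 0.116393 rad, d = 742.37 km
MON6→IC-91: c = 0.169586 rad, d = 1081.64 km
Total = 742.37 + 1081.64 = 1824.01 km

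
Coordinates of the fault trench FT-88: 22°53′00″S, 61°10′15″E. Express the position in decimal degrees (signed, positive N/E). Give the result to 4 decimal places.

-22.8833°, +61.1708°

lat: 22.8833° S → -22.8833°
lon: 61.1708° E → +61.1708°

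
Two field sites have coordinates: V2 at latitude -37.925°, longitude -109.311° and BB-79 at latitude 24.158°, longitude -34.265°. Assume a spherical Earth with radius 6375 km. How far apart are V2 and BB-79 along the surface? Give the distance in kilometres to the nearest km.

10434 km

Δφ = 62.0830°,  Δλ = 75.0460°
a = sin²(Δφ/2) + cos φ₁ cos φ₂ sin²(Δλ/2) = 0.532909
c = 2·arcsin(√a) = 1.636662 rad = 93.7738°
d = R·c = 6375 × 1.636662 = 10433.7 km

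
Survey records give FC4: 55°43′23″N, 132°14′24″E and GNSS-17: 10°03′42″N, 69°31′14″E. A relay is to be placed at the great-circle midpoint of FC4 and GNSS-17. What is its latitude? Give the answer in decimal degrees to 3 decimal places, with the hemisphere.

FC4: φ = +55.72306°, λ = +132.24000°
GNSS-17: φ = +10.06167°, λ = +69.52056°
Bx = cos φ₂ cos Δλ = 0.451299,  By = cos φ₂ sin Δλ = -0.875104
φₘ = atan2(sin φ₁ + sin φ₂, √((cos φ₁ + Bx)² + By²)) = 36.76577°
λₘ = λ₁ + atan2(By, cos φ₁ + Bx) = 91.45886°

36.766°N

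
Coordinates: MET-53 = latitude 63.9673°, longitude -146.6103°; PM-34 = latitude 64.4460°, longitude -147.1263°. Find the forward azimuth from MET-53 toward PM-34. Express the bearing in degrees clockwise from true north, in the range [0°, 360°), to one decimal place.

Δλ = -0.5160°
y = sin Δλ · cos φ₂ = -0.003885
x = cos φ₁ sin φ₂ − sin φ₁ cos φ₂ cos Δλ = 0.008371
θ = atan2(y, x) = -24.8960° → 335.1040° (mod 360°)

335.1°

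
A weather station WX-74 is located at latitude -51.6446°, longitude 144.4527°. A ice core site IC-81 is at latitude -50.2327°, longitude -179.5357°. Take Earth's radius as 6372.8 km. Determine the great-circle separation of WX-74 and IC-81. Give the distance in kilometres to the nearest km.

2503 km

Δφ = 1.4119°,  Δλ = 36.0116°
a = sin²(Δφ/2) + cos φ₁ cos φ₂ sin²(Δλ/2) = 0.038080
c = 2·arcsin(√a) = 0.392801 rad = 22.5059°
d = R·c = 6372.8 × 0.392801 = 2503.2 km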